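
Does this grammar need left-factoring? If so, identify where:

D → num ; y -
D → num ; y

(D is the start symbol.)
Yes, D has productions with common prefix 'num ; y'

Left-factoring is needed when two productions for the same non-terminal
share a common prefix on the right-hand side.

Productions for D:
  D → num ; y -
  D → num ; y

Found common prefix 'num ; y' in productions for D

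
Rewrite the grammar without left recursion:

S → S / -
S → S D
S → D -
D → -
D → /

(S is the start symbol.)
S → D - S'
S' → / - S'
S' → D S'
S' → ε
D → -
D → /

S is directly left-recursive. The standard transformation for
  A → A α₁ | ... | A α_m | β₁ | ... | β_n
is
  A  → β₁ A' | ... | β_n A'
  A' → α₁ A' | ... | α_m A' | ε

S → D - becomes S → D - S'
S → S / - becomes S' → / - S'
S → S D becomes S' → D S'
Add S' → ε

Productions for other non-terminals are unchanged:
  D → -
  D → /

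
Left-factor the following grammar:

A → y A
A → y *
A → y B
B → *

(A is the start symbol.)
A → y A'
A' → A
A' → *
A' → B
B → *

Left-factoring transforms A → αβ₁ | αβ₂ into A → αA' and A' → β₁ | β₂
(α is the longest common prefix among the alternatives). Repeat until
no nonterminal has two alternatives with a common prefix.

Round 1: A has alternatives sharing prefix 'y'. Introduce A': A → y A'
  Add: A' → A
  Add: A' → *
  Add: A' → B

No remaining common prefixes — done.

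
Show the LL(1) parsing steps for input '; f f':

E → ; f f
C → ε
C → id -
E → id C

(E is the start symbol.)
LL(1) parsing maintains a stack (initially the start symbol over $) and the input. At each step: if the stack top is a terminal, match it against the current input token; if it is a non-terminal N, replace it with the RHS of M[N, lookahead] (the unique production whose predict set contains the lookahead).

Stack is shown with the top on the left.

Stack    Input    Action
------------------------
E $      ; f f $  output E → ; f f
; f f $  ; f f $  match ';'
f f $    f f $    match 'f'
f $      f $      match 'f'
$        $        accept

The string is accepted.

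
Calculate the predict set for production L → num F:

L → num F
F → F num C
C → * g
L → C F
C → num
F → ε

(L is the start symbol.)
PREDICT(L → num F) = (FIRST(RHS) \ {ε}) ∪ (FOLLOW(L) if ε ∈ FIRST(RHS), i.e. RHS ⇒* ε)
FIRST(num F) = { 'num' }
ε ∉ FIRST(num F), so FOLLOW(L) is not added.
PREDICT(L → num F) = { 'num' }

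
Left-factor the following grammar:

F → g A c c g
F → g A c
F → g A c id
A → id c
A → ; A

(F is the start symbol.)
Left-factoring transforms A → αβ₁ | αβ₂ into A → αA' and A' → β₁ | β₂
(α is the longest common prefix among the alternatives). Repeat until
no nonterminal has two alternatives with a common prefix.

Round 1: F has alternatives sharing prefix 'g A c'. Introduce F': F → g A c F'
  Add: F' → c g
  Add: F' → ε
  Add: F' → id

No remaining common prefixes — done.

Resulting grammar:
F → g A c F'
F' → c g
F' → ε
F' → id
A → id c
A → ; A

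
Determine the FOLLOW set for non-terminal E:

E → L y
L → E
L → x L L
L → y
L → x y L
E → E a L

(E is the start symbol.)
{ $, 'a', 'x', 'y' }

To compute FOLLOW(E), find every occurrence of E on a right-hand side N → α E β: add FIRST(β) \ {ε}, and if β is empty or nullable also add FOLLOW(N). Iterate to a fixed point.

E is the start symbol, so $ ∈ FOLLOW(E).
In L → E: E is at the end, add FOLLOW(L)
In E → E a L: E is followed by a L, add FIRST(a L) \ {ε} = { 'a' }

The FOLLOW sets referred to above (computed the same way, to a fixed point):
  FOLLOW(L) = { $, 'a', 'x', 'y' }

Taking the union: FOLLOW(E) = { $, 'a', 'x', 'y' }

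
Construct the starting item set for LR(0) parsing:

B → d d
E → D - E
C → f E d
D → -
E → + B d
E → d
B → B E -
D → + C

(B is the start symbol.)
First, augment the grammar with B' → B
I₀ = CLOSURE({ [B' → . B] }):
  [B' → . B] has the dot before B: add [B → . d d], [B → . B E -]
No further items can be added.

I₀ = { [B → . B E -], [B → . d d], [B' → . B] }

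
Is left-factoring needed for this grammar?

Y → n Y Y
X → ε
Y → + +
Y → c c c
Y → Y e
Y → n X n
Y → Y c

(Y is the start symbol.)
Left-factoring is needed when two productions for the same non-terminal
share a common prefix on the right-hand side.

Productions for Y:
  Y → n Y Y
  Y → + +
  Y → c c c
  Y → Y e
  Y → n X n
  Y → Y c

Found common prefix 'n' in productions for Y
Found common prefix 'Y' in productions for Y

Answer: Yes, Y has productions with common prefix 'n'; Y has productions with common prefix 'Y'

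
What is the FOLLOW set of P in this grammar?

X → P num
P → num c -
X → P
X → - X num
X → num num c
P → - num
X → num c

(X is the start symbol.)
In X → P num: P is followed by num, add FIRST(num) \ {ε} = { 'num' }
In X → P: P is at the end, add FOLLOW(X)

The FOLLOW sets referred to above (computed the same way, to a fixed point):
  FOLLOW(X) = { $, 'num' }

Taking the union: FOLLOW(P) = { $, 'num' }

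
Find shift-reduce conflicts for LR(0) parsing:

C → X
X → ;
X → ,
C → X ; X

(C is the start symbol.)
Augment with C' → C and build the canonical LR(0) collection (I0 = CLOSURE({[C' → . C]}), then GOTO on every symbol after a dot until no new states appear). It has 7 states:
  I0: { [C → . X ; X], [C → . X], [C' → . C], [X → . ,], [X → . ;] }  — shift
  I1: { [X → , .] }  — reduce
  I2: { [X → ; .] }  — reduce
  I3: { [C' → C .] }  — accept
  I4: { [C → X . ; X], [C → X .] }  — shift, reduce
  I5: { [C → X ; . X], [X → . ,], [X → . ;] }  — shift
  I6: { [C → X ; X .] }  — reduce

I4 contains reduce item [C → X .] and shift item [C → X . ; X] — shift-reduce conflict.

Answer: Yes — I4: [C → X .] vs [C → X . ; X]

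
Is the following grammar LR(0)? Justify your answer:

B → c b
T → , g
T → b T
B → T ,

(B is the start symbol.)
A grammar is LR(0) if no state in the canonical LR(0) collection has:
  - both a shift item (dot before a terminal) and a complete item (shift-reduce conflict), or
  - two or more complete items (reduce-reduce conflict; the accept item [B' → B .] counts as a complete item here).

Augment with B' → B and build the canonical LR(0) collection (I0 = CLOSURE({[B' → . B]}), then GOTO on every symbol after a dot until no new states appear). It has 10 states:
  I0: { [B → . T ,], [B → . c b], [B' → . B], [T → . , g], [T → . b T] }  — shift
  I1: { [T → , . g] }  — shift
  I2: { [B' → B .] }  — accept
  I3: { [B → T . ,] }  — shift
  I4: { [T → . , g], [T → . b T], [T → b . T] }  — shift
  I5: { [B → c . b] }  — shift
  I6: { [B → c b .] }  — reduce
  I7: { [T → b T .] }  — reduce
  I8: { [B → T , .] }  — reduce
  I9: { [T → , g .] }  — reduce

Every state is either a pure shift/goto state or contains exactly one complete item and nothing to shift — no conflicts. The grammar is LR(0).

Answer: Yes, the grammar is LR(0)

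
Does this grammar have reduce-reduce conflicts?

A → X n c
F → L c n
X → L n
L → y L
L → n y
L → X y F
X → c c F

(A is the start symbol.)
No reduce-reduce conflicts

A reduce-reduce conflict occurs when an LR(0) state has two complete items [A → α .] and [B → β .] — both call for a reduction, and with no lookahead the parser cannot choose between them.

Augment with A' → A and build the canonical LR(0) collection (I0 = CLOSURE({[A' → . A]}), then GOTO on every symbol after a dot until no new states appear). It has 20 states:
  I0: { [A → . X n c], [A' → . A], [L → . X y F], [L → . n y], [L → . y L], [X → . L n], [X → . c c F] }  — shift
  I1: { [A' → A .] }  — accept
  I2: { [X → L . n] }  — shift
  I3: { [A → X . n c], [L → X . y F] }  — shift
  I4: { [X → c . c F] }  — shift
  I5: { [L → n . y] }  — shift
  I6: { [L → . X y F], [L → . n y], [L → . y L], [L → y . L], [X → . L n], [X → . c c F] }  — shift
  I7: { [L → y L .], [X → L . n] }  — shift, reduce
  I8: { [L → X . y F] }  — shift
  I9: { [F → . L c n], [L → . X y F], [L → . n y], [L → . y L], [L → X y . F], [X → . L n], [X → . c c F] }  — shift
  I10: { [L → X y F .] }  — reduce
  I11: { [F → L . c n], [X → L . n] }  — shift
  I12: { [F → L c . n] }  — shift
  I13: { [X → L n .] }  — reduce
  I14: { [F → L c n .] }  — reduce
  I15: { [L → n y .] }  — reduce
  I16: { [F → . L c n], [L → . X y F], [L → . n y], [L → . y L], [X → . L n], [X → . c c F], [X → c c . F] }  — shift
  I17: { [X → c c F .] }  — reduce
  I18: { [A → X n . c] }  — shift
  I19: { [A → X n c .] }  — reduce

No state contains more than one complete item.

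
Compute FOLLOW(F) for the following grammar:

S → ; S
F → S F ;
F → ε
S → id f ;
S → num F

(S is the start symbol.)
{ $, ';', 'id', 'num' }

In F → S F ;: F is followed by ';', add FIRST(';') \ {ε} = { ';' }
In S → num F: F is at the end, add FOLLOW(S)

The FOLLOW sets referred to above (computed the same way, to a fixed point):
  FOLLOW(S) = { $, ';', 'id', 'num' }

Taking the union: FOLLOW(F) = { $, ';', 'id', 'num' }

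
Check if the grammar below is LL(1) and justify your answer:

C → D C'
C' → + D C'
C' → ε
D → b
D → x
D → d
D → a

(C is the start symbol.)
Yes, the grammar is LL(1).

A grammar is LL(1) if for each non-terminal N with multiple productions, the predict sets of those productions are pairwise disjoint, where PREDICT(N → α) = (FIRST(α) \ {ε}) ∪ (FOLLOW(N) if α ⇒* ε).

Relevant sets:
  FOLLOW(C') = { $ }

For C':
  PREDICT(C' → '+' D C') = { '+' }
  PREDICT(C' → ε) = { $ }
For D:
  PREDICT(D → b) = { 'b' }
  PREDICT(D → x) = { 'x' }
  PREDICT(D → d) = { 'd' }
  PREDICT(D → a) = { 'a' }
C has a single production, so nothing to check there.

All predict sets are disjoint. The grammar IS LL(1).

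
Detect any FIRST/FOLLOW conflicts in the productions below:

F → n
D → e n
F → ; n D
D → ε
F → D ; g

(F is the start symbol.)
No FIRST/FOLLOW conflicts.

A FIRST/FOLLOW conflict occurs when a non-terminal N has a nullable alternative N → β (β ⇒* ε) and another alternative N → α with FIRST(α) ∩ FOLLOW(N) ≠ ∅: on such a lookahead the parser cannot decide between expanding α and letting N vanish via β.

Nullable non-terminals: D.

D: nullable alternative(s) D → ε; FOLLOW(D) = { $, ';' }
  D → e n: FIRST \ {ε} = { 'e' } — disjoint from FOLLOW(D)
  D → ε: FIRST \ {ε} = { } — this is the only nullable alternative, skip

F has no nullable alternative, so no FIRST/FOLLOW check is needed there.

No FIRST/FOLLOW conflicts found.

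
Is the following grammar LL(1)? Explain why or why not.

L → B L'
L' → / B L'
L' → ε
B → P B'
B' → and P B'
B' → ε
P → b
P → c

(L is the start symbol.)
Relevant sets:
  FOLLOW(L') = { $ }
  FOLLOW(B') = { $, '/' }

For L':
  PREDICT(L' → '/' B L') = { '/' }
  PREDICT(L' → ε) = { $ }
For B':
  PREDICT(B' → and P B') = { 'and' }
  PREDICT(B' → ε) = { $, '/' }
For P:
  PREDICT(P → b) = { 'b' }
  PREDICT(P → c) = { 'c' }
L, B have a single production, so nothing to check there.

All predict sets are disjoint. The grammar IS LL(1).

Answer: Yes, the grammar is LL(1).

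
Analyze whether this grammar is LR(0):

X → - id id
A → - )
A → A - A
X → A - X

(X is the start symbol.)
A grammar is LR(0) if no state in the canonical LR(0) collection has:
  - both a shift item (dot before a terminal) and a complete item (shift-reduce conflict), or
  - two or more complete items (reduce-reduce conflict; the accept item [X' → X .] counts as a complete item here).

Augment with X' → X and build the canonical LR(0) collection (I0 = CLOSURE({[X' → . X]}), then GOTO on every symbol after a dot until no new states appear). It has 10 states:
  I0: { [A → . - )], [A → . A - A], [X → . - id id], [X → . A - X], [X' → . X] }  — shift
  I1: { [A → - . )], [X → - . id id] }  — shift
  I2: { [A → A . - A], [X → A . - X] }  — shift
  I3: { [X' → X .] }  — accept
  I4: { [A → . - )], [A → . A - A], [A → A - . A], [X → . - id id], [X → . A - X], [X → A - . X] }  — shift
  I5: { [A → A - A .], [A → A . - A], [X → A . - X] }  — shift, reduce
  I6: { [X → A - X .] }  — reduce
  I7: { [A → - ) .] }  — reduce
  I8: { [X → - id . id] }  — shift
  I9: { [X → - id id .] }  — reduce

Conflict in state I5:
  Shift-reduce conflict between [A → A - A .] and [A → A . - A]
So the grammar is NOT LR(0).

Answer: No. Shift-reduce conflict between [A → A - A .] and [A → A . - A]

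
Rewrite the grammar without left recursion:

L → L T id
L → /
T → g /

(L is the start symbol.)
L is directly left-recursive. The standard transformation for
  A → A α₁ | ... | A α_m | β₁ | ... | β_n
is
  A  → β₁ A' | ... | β_n A'
  A' → α₁ A' | ... | α_m A' | ε

L → / becomes L → / L'
L → L T id becomes L' → T id L'
Add L' → ε

Productions for other non-terminals are unchanged:
  T → g /

Resulting grammar:
L → / L'
L' → T id L'
L' → ε
T → g /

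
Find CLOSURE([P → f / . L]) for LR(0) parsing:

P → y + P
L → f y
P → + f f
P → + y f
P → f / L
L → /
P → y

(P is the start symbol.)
{ [L → . /], [L → . f y], [P → f / . L] }

To compute CLOSURE, for each item [A → α.Bβ] where B is a non-terminal, add [B → .γ] for all productions B → γ; repeat for the newly added items until nothing changes.

Start with: [P → f / . L]
  [P → f / . L] has the dot before L: add [L → . f y], [L → . /]
No further items can be added.

CLOSURE = { [L → . /], [L → . f y], [P → f / . L] }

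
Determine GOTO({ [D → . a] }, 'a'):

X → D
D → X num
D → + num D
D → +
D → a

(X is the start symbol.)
GOTO(I, 'a') = CLOSURE({ [A → αX.β] : [A → α.Xβ] ∈ I, X = 'a' })

Items with dot before 'a', with the dot advanced:
  [D → . a] → [D → a .]
Closure adds nothing (no advanced item has the dot before a non-terminal).

GOTO = { [D → a .] }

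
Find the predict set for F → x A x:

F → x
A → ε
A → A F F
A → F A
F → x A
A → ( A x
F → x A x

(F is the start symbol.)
{ 'x' }

PREDICT(F → x A x) = (FIRST(RHS) \ {ε}) ∪ (FOLLOW(F) if ε ∈ FIRST(RHS), i.e. RHS ⇒* ε)
FIRST(x A x) = { 'x' }
ε ∉ FIRST(x A x), so FOLLOW(F) is not added.
PREDICT(F → x A x) = { 'x' }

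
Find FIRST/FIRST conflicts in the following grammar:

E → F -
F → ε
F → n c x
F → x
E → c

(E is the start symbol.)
No FIRST/FIRST conflicts.

A FIRST/FIRST conflict occurs when two productions N → α and N → β for the same non-terminal have FIRST(α) ∩ FIRST(β) ≠ ∅ (with ε ∈ FIRST of a nullable right-hand side, so two nullable alternatives also conflict).

FIRST sets of the non-terminals at (or reachable through a nullable prefix from) the front of some alternative:
  FIRST(F) = { 'n', 'x', ε }

Productions for E:
  E → F -: FIRST = { '-', 'n', 'x' }
  E → c: FIRST = { 'c' }
Productions for F:
  F → ε: FIRST = { ε }
  F → n c x: FIRST = { 'n' }
  F → x: FIRST = { 'x' }

All alternatives of each non-terminal have pairwise disjoint FIRST sets.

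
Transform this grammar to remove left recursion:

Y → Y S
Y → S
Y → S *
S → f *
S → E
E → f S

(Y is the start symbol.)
Y → S Y'
Y → S * Y'
Y' → S Y'
Y' → ε
S → f *
S → E
E → f S

Y is directly left-recursive. The standard transformation for
  A → A α₁ | ... | A α_m | β₁ | ... | β_n
is
  A  → β₁ A' | ... | β_n A'
  A' → α₁ A' | ... | α_m A' | ε

Y → S becomes Y → S Y'
Y → S * becomes Y → S * Y'
Y → Y S becomes Y' → S Y'
Add Y' → ε

Productions for other non-terminals are unchanged:
  S → f *
  S → E
  E → f S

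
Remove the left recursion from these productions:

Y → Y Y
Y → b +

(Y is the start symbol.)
Y is directly left-recursive. The standard transformation for
  A → A α₁ | ... | A α_m | β₁ | ... | β_n
is
  A  → β₁ A' | ... | β_n A'
  A' → α₁ A' | ... | α_m A' | ε

Y → b + becomes Y → b + Y'
Y → Y Y becomes Y' → Y Y'
Add Y' → ε

Resulting grammar:
Y → b + Y'
Y' → Y Y'
Y' → ε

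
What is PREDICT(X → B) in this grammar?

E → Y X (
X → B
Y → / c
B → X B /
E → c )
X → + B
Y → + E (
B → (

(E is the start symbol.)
{ '(', '+' }

PREDICT(X → B) = (FIRST(RHS) \ {ε}) ∪ (FOLLOW(X) if ε ∈ FIRST(RHS), i.e. RHS ⇒* ε)
FIRST(B) = { '(', '+' }
FIRST(B) = { '(', '+' }
ε ∉ FIRST(B), so FOLLOW(X) is not added.
PREDICT(X → B) = { '(', '+' }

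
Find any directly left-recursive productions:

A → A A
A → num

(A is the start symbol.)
Yes, A is left-recursive

A → A A: LEFT RECURSIVE (starts with A)
A → num: starts with num

The grammar has direct left recursion on: A.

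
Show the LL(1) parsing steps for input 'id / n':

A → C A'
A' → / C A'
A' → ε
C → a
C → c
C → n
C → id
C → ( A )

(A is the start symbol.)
LL(1) parsing maintains a stack (initially the start symbol over $) and the input. At each step: if the stack top is a terminal, match it against the current input token; if it is a non-terminal N, replace it with the RHS of M[N, lookahead] (the unique production whose predict set contains the lookahead).

Stack is shown with the top on the left.

Stack     Input     Action
--------------------------
A $       id / n $  output A → C A'
C A' $    id / n $  output C → id
id A' $   id / n $  match 'id'
A' $      / n $     output A' → / C A'
/ C A' $  / n $     match '/'
C A' $    n $       output C → n
n A' $    n $       match 'n'
A' $      $         output A' → ε
$         $         accept

The string is accepted.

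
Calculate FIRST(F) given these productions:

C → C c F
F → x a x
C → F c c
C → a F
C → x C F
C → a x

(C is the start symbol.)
To compute FIRST(F), examine every production with F on the left-hand side, reading each right-hand side left to right until a non-nullable symbol is reached.

From F → x a x:
  - x is a terminal: add 'x' and stop

Collecting: FIRST(F) = { 'x' }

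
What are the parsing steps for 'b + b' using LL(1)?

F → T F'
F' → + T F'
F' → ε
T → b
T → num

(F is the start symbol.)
LL(1) parsing maintains a stack (initially the start symbol over $) and the input. At each step: if the stack top is a terminal, match it against the current input token; if it is a non-terminal N, replace it with the RHS of M[N, lookahead] (the unique production whose predict set contains the lookahead).

Stack is shown with the top on the left.

Stack     Input    Action
-------------------------
F $       b + b $  output F → T F'
T F' $    b + b $  output T → b
b F' $    b + b $  match 'b'
F' $      + b $    output F' → + T F'
+ T F' $  + b $    match '+'
T F' $    b $      output T → b
b F' $    b $      match 'b'
F' $      $        output F' → ε
$         $        accept

The string is accepted.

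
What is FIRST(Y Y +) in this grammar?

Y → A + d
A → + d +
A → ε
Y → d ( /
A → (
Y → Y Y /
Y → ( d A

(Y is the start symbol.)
{ '(', '+', 'd' }

FIRST sets of the non-terminals involved (from the grammar, by fixed-point iteration):
  FIRST(Y) = { '(', '+', 'd' }

To compute FIRST(Y Y +), process the symbols left to right:
Symbol Y is a non-terminal. Add FIRST(Y) \ {ε} = { '(', '+', 'd' }
Y is not nullable (ε ∉ FIRST(Y)), so stop here.
FIRST(Y Y +) = { '(', '+', 'd' }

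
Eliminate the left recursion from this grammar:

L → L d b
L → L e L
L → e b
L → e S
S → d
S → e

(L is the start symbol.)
L → e b L'
L → e S L'
L' → d b L'
L' → e L L'
L' → ε
S → d
S → e

L is directly left-recursive. The standard transformation for
  A → A α₁ | ... | A α_m | β₁ | ... | β_n
is
  A  → β₁ A' | ... | β_n A'
  A' → α₁ A' | ... | α_m A' | ε

L → e b becomes L → e b L'
L → e S becomes L → e S L'
L → L d b becomes L' → d b L'
L → L e L becomes L' → e L L'
Add L' → ε

Productions for other non-terminals are unchanged:
  S → d
  S → e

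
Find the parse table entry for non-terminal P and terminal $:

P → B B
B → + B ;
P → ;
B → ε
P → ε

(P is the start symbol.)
P → B B, P → ε

To find M[P, $], we find productions for P where $ is in the predict set (PREDICT(N → α) = (FIRST(α) \ {ε}) ∪ (FOLLOW(N) if α ⇒* ε)).

Relevant sets:
  FIRST(B) = { '+', ε }
  FOLLOW(P) = { $ }

P → B B: PREDICT = { $, '+' }
  $ is in predict set, so this production goes in M[P, $]
P → ;: PREDICT = { ';' }
P → ε: PREDICT = { $ }
  $ is in predict set, so this production goes in M[P, $]

M[P, $] = P → B B, P → ε  (a multiply-defined cell — the grammar is not LL(1))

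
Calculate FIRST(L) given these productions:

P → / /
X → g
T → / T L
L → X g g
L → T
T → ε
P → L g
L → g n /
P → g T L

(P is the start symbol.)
{ '/', 'g', ε }

FIRST sets of the other non-terminals involved (by the same procedure, iterated to a fixed point):
  FIRST(X) = { 'g' }
  FIRST(T) = { '/', ε }

From L → X g g:
  - X is a non-terminal: add FIRST(X) \ {ε} = { 'g' }
    X is not nullable, so stop
From L → T:
  - T is a non-terminal: add FIRST(T) \ {ε} = { '/' }
    T is nullable and nothing follows, so the whole right-hand side can vanish: ε ∈ FIRST(L)
From L → g n /:
  - g is a terminal: add 'g' and stop

Collecting: FIRST(L) = { '/', 'g', ε }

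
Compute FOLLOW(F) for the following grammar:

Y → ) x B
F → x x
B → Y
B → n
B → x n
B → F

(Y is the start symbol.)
{ $ }

To compute FOLLOW(F), find every occurrence of F on a right-hand side N → α F β: add FIRST(β) \ {ε}, and if β is empty or nullable also add FOLLOW(N). Iterate to a fixed point.

In B → F: F is at the end, add FOLLOW(B)

The FOLLOW sets referred to above (computed the same way, to a fixed point):
  FOLLOW(B) = { $ }

Taking the union: FOLLOW(F) = { $ }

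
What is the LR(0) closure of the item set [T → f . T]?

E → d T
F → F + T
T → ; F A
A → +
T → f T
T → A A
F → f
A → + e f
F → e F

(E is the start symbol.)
{ [A → . + e f], [A → . +], [T → . ; F A], [T → . A A], [T → . f T], [T → f . T] }

Start with: [T → f . T]
  [T → f . T] has the dot before T: add [T → . ; F A], [T → . f T], [T → . A A]
  [T → . A A] has the dot before A: add [A → . +], [A → . + e f]
No further items can be added.

CLOSURE = { [A → . + e f], [A → . +], [T → . ; F A], [T → . A A], [T → . f T], [T → f . T] }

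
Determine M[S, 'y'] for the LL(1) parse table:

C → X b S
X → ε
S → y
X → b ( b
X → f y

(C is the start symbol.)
S → y

To find M[S, 'y'], we find productions for S where 'y' is in the predict set (PREDICT(N → α) = (FIRST(α) \ {ε}) ∪ (FOLLOW(N) if α ⇒* ε)).

S → y: PREDICT = { 'y' }
  'y' is in predict set, so this production goes in M[S, 'y']

M[S, 'y'] = S → y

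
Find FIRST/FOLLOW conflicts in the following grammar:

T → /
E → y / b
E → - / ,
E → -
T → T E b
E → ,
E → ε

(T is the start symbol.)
No FIRST/FOLLOW conflicts.

Nullable non-terminals: E.

E: nullable alternative(s) E → ε; FOLLOW(E) = { 'b' }
  E → y / b: FIRST \ {ε} = { 'y' } — disjoint from FOLLOW(E)
  E → - / ,: FIRST \ {ε} = { '-' } — disjoint from FOLLOW(E)
  E → -: FIRST \ {ε} = { '-' } — disjoint from FOLLOW(E)
  E → ,: FIRST \ {ε} = { ',' } — disjoint from FOLLOW(E)
  E → ε: FIRST \ {ε} = { } — this is the only nullable alternative, skip

T has no nullable alternative, so no FIRST/FOLLOW check is needed there.

No FIRST/FOLLOW conflicts found.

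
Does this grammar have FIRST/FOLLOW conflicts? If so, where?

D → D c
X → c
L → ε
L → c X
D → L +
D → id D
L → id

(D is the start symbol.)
A FIRST/FOLLOW conflict occurs when a non-terminal N has a nullable alternative N → β (β ⇒* ε) and another alternative N → α with FIRST(α) ∩ FOLLOW(N) ≠ ∅: on such a lookahead the parser cannot decide between expanding α and letting N vanish via β.

Nullable non-terminals: L.

L: nullable alternative(s) L → ε; FOLLOW(L) = { '+' }
  L → ε: FIRST \ {ε} = { } — this is the only nullable alternative, skip
  L → c X: FIRST \ {ε} = { 'c' } — disjoint from FOLLOW(L)
  L → id: FIRST \ {ε} = { 'id' } — disjoint from FOLLOW(L)

D, X have no nullable alternative, so no FIRST/FOLLOW check is needed there.

No FIRST/FOLLOW conflicts found.

Answer: No FIRST/FOLLOW conflicts.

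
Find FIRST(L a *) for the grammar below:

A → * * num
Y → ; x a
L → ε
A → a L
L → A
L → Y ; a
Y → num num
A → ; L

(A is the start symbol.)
{ '*', ';', 'a', 'num' }

FIRST sets of the non-terminals involved (from the grammar, by fixed-point iteration):
  FIRST(L) = { '*', ';', 'a', 'num', ε }

To compute FIRST(L a *), process the symbols left to right:
Symbol L is a non-terminal. Add FIRST(L) \ {ε} = { '*', ';', 'a', 'num' }
L is nullable (ε ∈ FIRST(L)), continue to the next symbol.
Symbol a is a terminal. Add 'a' and stop.
FIRST(L a *) = { '*', ';', 'a', 'num' }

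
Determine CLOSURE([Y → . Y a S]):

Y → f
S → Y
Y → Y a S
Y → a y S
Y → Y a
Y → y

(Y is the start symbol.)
{ [Y → . Y a S], [Y → . Y a], [Y → . a y S], [Y → . f], [Y → . y] }

Start with: [Y → . Y a S]
  [Y → . Y a S] has the dot before Y: add [Y → . f], [Y → . a y S], [Y → . Y a], [Y → . y]
No further items can be added.

CLOSURE = { [Y → . Y a S], [Y → . Y a], [Y → . a y S], [Y → . f], [Y → . y] }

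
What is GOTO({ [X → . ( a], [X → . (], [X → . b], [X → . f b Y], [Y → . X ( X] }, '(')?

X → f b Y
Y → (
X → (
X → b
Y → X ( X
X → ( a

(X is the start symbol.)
GOTO(I, '(') = CLOSURE({ [A → αX.β] : [A → α.Xβ] ∈ I, X = '(' })

Items with dot before '(', with the dot advanced:
  [X → . (] → [X → ( .]
  [X → . ( a] → [X → ( . a]
Closure adds nothing (no advanced item has the dot before a non-terminal).

GOTO = { [X → ( . a], [X → ( .] }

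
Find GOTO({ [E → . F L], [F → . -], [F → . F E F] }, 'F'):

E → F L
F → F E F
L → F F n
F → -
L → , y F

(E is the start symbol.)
{ [E → . F L], [E → F . L], [F → . -], [F → . F E F], [F → F . E F], [L → . , y F], [L → . F F n] }

GOTO(I, 'F') = CLOSURE({ [A → αX.β] : [A → α.Xβ] ∈ I, X = 'F' })

Items with dot before 'F', with the dot advanced:
  [E → . F L] → [E → F . L]
  [F → . F E F] → [F → F . E F]
Closure of the advanced items:
  [E → F . L] has the dot before L: add [L → . F F n], [L → . , y F]
  [F → F . E F] has the dot before E: add [E → . F L]
  [L → . F F n] has the dot before F: add [F → . F E F], [F → . -]

GOTO = { [E → . F L], [E → F . L], [F → . -], [F → . F E F], [F → F . E F], [L → . , y F], [L → . F F n] }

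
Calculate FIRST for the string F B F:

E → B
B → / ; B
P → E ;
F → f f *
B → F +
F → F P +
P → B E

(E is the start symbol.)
FIRST sets of the non-terminals involved (from the grammar, by fixed-point iteration):
  FIRST(F) = { 'f' }

To compute FIRST(F B F), process the symbols left to right:
Symbol F is a non-terminal. Add FIRST(F) \ {ε} = { 'f' }
F is not nullable (ε ∉ FIRST(F)), so stop here.
FIRST(F B F) = { 'f' }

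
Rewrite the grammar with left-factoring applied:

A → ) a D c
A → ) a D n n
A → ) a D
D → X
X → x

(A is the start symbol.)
A → ) a D A'
A' → c
A' → n n
A' → ε
D → X
X → x

Left-factoring transforms A → αβ₁ | αβ₂ into A → αA' and A' → β₁ | β₂
(α is the longest common prefix among the alternatives). Repeat until
no nonterminal has two alternatives with a common prefix.

Round 1: A has alternatives sharing prefix ') a D'. Introduce A': A → ) a D A'
  Add: A' → c
  Add: A' → n n
  Add: A' → ε

No remaining common prefixes — done.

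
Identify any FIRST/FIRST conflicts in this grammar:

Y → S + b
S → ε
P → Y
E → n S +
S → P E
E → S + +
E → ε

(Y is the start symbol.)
A FIRST/FIRST conflict occurs when two productions N → α and N → β for the same non-terminal have FIRST(α) ∩ FIRST(β) ≠ ∅ (with ε ∈ FIRST of a nullable right-hand side, so two nullable alternatives also conflict).

FIRST sets of the non-terminals at (or reachable through a nullable prefix from) the front of some alternative:
  FIRST(P) = { '+' }
  FIRST(S) = { '+', ε }

Productions for S:
  S → ε: FIRST = { ε }
  S → P E: FIRST = { '+' }
Productions for E:
  E → n S +: FIRST = { 'n' }
  E → S + +: FIRST = { '+' }
  E → ε: FIRST = { ε }
Y, P have only one production, so no FIRST/FIRST conflict is possible there.

All alternatives of each non-terminal have pairwise disjoint FIRST sets.

Answer: No FIRST/FIRST conflicts.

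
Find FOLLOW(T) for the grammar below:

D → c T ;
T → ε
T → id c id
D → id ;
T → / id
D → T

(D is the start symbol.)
{ $, ';' }

To compute FOLLOW(T), find every occurrence of T on a right-hand side N → α T β: add FIRST(β) \ {ε}, and if β is empty or nullable also add FOLLOW(N). Iterate to a fixed point.

In D → c T ;: T is followed by ';', add FIRST(';') \ {ε} = { ';' }
In D → T: T is at the end, add FOLLOW(D)

The FOLLOW sets referred to above (computed the same way, to a fixed point):
  FOLLOW(D) = { $ }

Taking the union: FOLLOW(T) = { $, ';' }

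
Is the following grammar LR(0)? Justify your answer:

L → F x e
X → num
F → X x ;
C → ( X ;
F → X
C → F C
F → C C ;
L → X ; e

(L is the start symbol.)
No. Shift-reduce conflict between [F → X .] and [F → X . x ;]

A grammar is LR(0) if no state in the canonical LR(0) collection has:
  - both a shift item (dot before a terminal) and a complete item (shift-reduce conflict), or
  - two or more complete items (reduce-reduce conflict; the accept item [L' → L .] counts as a complete item here).

Augment with L' → L and build the canonical LR(0) collection (I0 = CLOSURE({[L' → . L]}), then GOTO on every symbol after a dot until no new states appear). It has 20 states:
  I0: { [C → . ( X ;], [C → . F C], [F → . C C ;], [F → . X x ;], [F → . X], [L → . F x e], [L → . X ; e], [L' → . L], [X → . num] }  — shift
  I1: { [C → ( . X ;], [X → . num] }  — shift
  I2: { [C → . ( X ;], [C → . F C], [F → . C C ;], [F → . X x ;], [F → . X], [F → C . C ;], [X → . num] }  — shift
  I3: { [C → . ( X ;], [C → . F C], [C → F . C], [F → . C C ;], [F → . X x ;], [F → . X], [L → F . x e], [X → . num] }  — shift
  I4: { [L' → L .] }  — accept
  I5: { [F → X . x ;], [F → X .], [L → X . ; e] }  — shift, reduce
  I6: { [X → num .] }  — reduce
  I7: { [L → X ; . e] }  — shift
  I8: { [F → X x . ;] }  — shift
  I9: { [F → X x ; .] }  — reduce
  I10: { [L → X ; e .] }  — reduce
  I11: { [C → . ( X ;], [C → . F C], [C → F C .], [F → . C C ;], [F → . X x ;], [F → . X], [F → C . C ;], [X → . num] }  — shift, reduce
  I12: { [C → . ( X ;], [C → . F C], [C → F . C], [F → . C C ;], [F → . X x ;], [F → . X], [X → . num] }  — shift
  I13: { [F → X . x ;], [F → X .] }  — shift, reduce
  I14: { [L → F x . e] }  — shift
  I15: { [L → F x e .] }  — reduce
  I16: { [C → . ( X ;], [C → . F C], [F → . C C ;], [F → . X x ;], [F → . X], [F → C . C ;], [F → C C . ;], [X → . num] }  — shift
  I17: { [F → C C ; .] }  — reduce
  I18: { [C → ( X . ;] }  — shift
  I19: { [C → ( X ; .] }  — reduce

Conflict in state I5:
  Shift-reduce conflict between [F → X .] and [F → X . x ;]
So the grammar is NOT LR(0).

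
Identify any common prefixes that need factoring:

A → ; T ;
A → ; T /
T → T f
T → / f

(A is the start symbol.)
Yes, A has productions with common prefix '; T'

Left-factoring is needed when two productions for the same non-terminal
share a common prefix on the right-hand side.

Productions for A:
  A → ; T ;
  A → ; T /
Productions for T:
  T → T f
  T → / f

Found common prefix '; T' in productions for A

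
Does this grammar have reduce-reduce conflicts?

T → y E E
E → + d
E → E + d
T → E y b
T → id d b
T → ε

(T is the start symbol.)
Yes — I11: [E → + d .] vs [E → E + d .]

A reduce-reduce conflict occurs when an LR(0) state has two complete items [A → α .] and [B → β .] — both call for a reduction, and with no lookahead the parser cannot choose between them.

Augment with T' → T and build the canonical LR(0) collection (I0 = CLOSURE({[T' → . T]}), then GOTO on every symbol after a dot until no new states appear). It has 17 states:
  I0: { [E → . + d], [E → . E + d], [T → . E y b], [T → . id d b], [T → . y E E], [T → .], [T' → . T] }  — shift, reduce
  I1: { [E → + . d] }  — shift
  I2: { [E → E . + d], [T → E . y b] }  — shift
  I3: { [T' → T .] }  — accept
  I4: { [T → id . d b] }  — shift
  I5: { [E → . + d], [E → . E + d], [T → y . E E] }  — shift
  I6: { [E → . + d], [E → . E + d], [E → E . + d], [T → y E . E] }  — shift
  I7: { [E → + . d], [E → E + . d] }  — shift
  I8: { [E → E . + d], [T → y E E .] }  — shift, reduce
  I9: { [E → E + . d] }  — shift
  I10: { [E → E + d .] }  — reduce
  I11: { [E → + d .], [E → E + d .] }  — 2 reduces
  I12: { [T → id d . b] }  — shift
  I13: { [T → id d b .] }  — reduce
  I14: { [T → E y . b] }  — shift
  I15: { [T → E y b .] }  — reduce
  I16: { [E → + d .] }  — reduce

I11 contains complete items [E → + d .], [E → E + d .] — reduce-reduce conflict.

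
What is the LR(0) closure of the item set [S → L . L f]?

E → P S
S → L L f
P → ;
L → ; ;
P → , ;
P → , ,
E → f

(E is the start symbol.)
{ [L → . ; ;], [S → L . L f] }

To compute CLOSURE, for each item [A → α.Bβ] where B is a non-terminal, add [B → .γ] for all productions B → γ; repeat for the newly added items until nothing changes.

Start with: [S → L . L f]
  [S → L . L f] has the dot before L: add [L → . ; ;]
No further items can be added.

CLOSURE = { [L → . ; ;], [S → L . L f] }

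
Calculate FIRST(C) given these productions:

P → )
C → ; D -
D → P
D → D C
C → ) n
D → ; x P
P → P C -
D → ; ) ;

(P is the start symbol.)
{ ')', ';' }

To compute FIRST(C), examine every production with C on the left-hand side, reading each right-hand side left to right until a non-nullable symbol is reached.

From C → ; D -:
  - ';' is a terminal: add ';' and stop
From C → ) n:
  - ')' is a terminal: add ')' and stop

Collecting: FIRST(C) = { ')', ';' }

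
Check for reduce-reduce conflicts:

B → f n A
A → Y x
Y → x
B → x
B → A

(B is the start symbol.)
Yes — I5: [B → x .] vs [Y → x .]

A reduce-reduce conflict occurs when an LR(0) state has two complete items [A → α .] and [B → β .] — both call for a reduction, and with no lookahead the parser cannot choose between them.

Augment with B' → B and build the canonical LR(0) collection (I0 = CLOSURE({[B' → . B]}), then GOTO on every symbol after a dot until no new states appear). It has 10 states:
  I0: { [A → . Y x], [B → . A], [B → . f n A], [B → . x], [B' → . B], [Y → . x] }  — shift
  I1: { [B → A .] }  — reduce
  I2: { [B' → B .] }  — accept
  I3: { [A → Y . x] }  — shift
  I4: { [B → f . n A] }  — shift
  I5: { [B → x .], [Y → x .] }  — 2 reduces
  I6: { [A → . Y x], [B → f n . A], [Y → . x] }  — shift
  I7: { [B → f n A .] }  — reduce
  I8: { [Y → x .] }  — reduce
  I9: { [A → Y x .] }  — reduce

I5 contains complete items [B → x .], [Y → x .] — reduce-reduce conflict.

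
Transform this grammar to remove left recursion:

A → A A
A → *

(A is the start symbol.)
A → * A'
A' → A A'
A' → ε

A is directly left-recursive. The standard transformation for
  A → A α₁ | ... | A α_m | β₁ | ... | β_n
is
  A  → β₁ A' | ... | β_n A'
  A' → α₁ A' | ... | α_m A' | ε

A → * becomes A → * A'
A → A A becomes A' → A A'
Add A' → ε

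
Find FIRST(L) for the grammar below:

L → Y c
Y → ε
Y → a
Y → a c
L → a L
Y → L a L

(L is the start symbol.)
To compute FIRST(L), examine every production with L on the left-hand side, reading each right-hand side left to right until a non-nullable symbol is reached.

FIRST sets of the other non-terminals involved (by the same procedure, iterated to a fixed point):
  FIRST(Y) = { 'a', 'c', ε }

From L → Y c:
  - Y is a non-terminal: add FIRST(Y) \ {ε} = { 'a', 'c' }
    Y is nullable, so continue to the next symbol
  - c is a terminal: add 'c' and stop
From L → a L:
  - a is a terminal: add 'a' and stop

Collecting: FIRST(L) = { 'a', 'c' }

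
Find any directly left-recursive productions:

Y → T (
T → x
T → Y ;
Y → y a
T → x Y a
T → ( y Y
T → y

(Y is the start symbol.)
Direct left recursion occurs when N → N α for some non-terminal N (the right-hand side begins with the left-hand side itself).

Y → T (: starts with T
T → x: starts with x
T → Y ;: starts with Y
Y → y a: starts with y
T → x Y a: starts with x
T → ( y Y: starts with '('
T → y: starts with y

No direct left recursion found.

Answer: No direct left recursion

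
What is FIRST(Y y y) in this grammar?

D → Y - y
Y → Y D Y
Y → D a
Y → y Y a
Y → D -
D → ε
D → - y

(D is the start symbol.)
FIRST sets of the non-terminals involved (from the grammar, by fixed-point iteration):
  FIRST(Y) = { '-', 'a', 'y' }

To compute FIRST(Y y y), process the symbols left to right:
Symbol Y is a non-terminal. Add FIRST(Y) \ {ε} = { '-', 'a', 'y' }
Y is not nullable (ε ∉ FIRST(Y)), so stop here.
FIRST(Y y y) = { '-', 'a', 'y' }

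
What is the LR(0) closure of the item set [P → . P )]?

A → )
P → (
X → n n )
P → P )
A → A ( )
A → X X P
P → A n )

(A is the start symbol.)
Start with: [P → . P )]
  [P → . P )] has the dot before P: add [P → . (], [P → . A n )]
  [P → . A n )] has the dot before A: add [A → . )], [A → . A ( )], [A → . X X P]
  [A → . X X P] has the dot before X: add [X → . n n )]
No further items can be added.

CLOSURE = { [A → . )], [A → . A ( )], [A → . X X P], [P → . (], [P → . A n )], [P → . P )], [X → . n n )] }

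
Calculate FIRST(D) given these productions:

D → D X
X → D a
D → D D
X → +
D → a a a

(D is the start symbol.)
{ 'a' }

From D → D X:
  - D is the symbol being defined: contributes nothing new
    D is not nullable, so stop
From D → D D:
  - D is the symbol being defined: contributes nothing new
    D is not nullable, so stop
From D → a a a:
  - a is a terminal: add 'a' and stop

Collecting: FIRST(D) = { 'a' }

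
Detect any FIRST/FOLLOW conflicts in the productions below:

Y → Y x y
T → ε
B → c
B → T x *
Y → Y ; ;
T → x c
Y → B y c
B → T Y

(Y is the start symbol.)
A FIRST/FOLLOW conflict occurs when a non-terminal N has a nullable alternative N → β (β ⇒* ε) and another alternative N → α with FIRST(α) ∩ FOLLOW(N) ≠ ∅: on such a lookahead the parser cannot decide between expanding α and letting N vanish via β.

Nullable non-terminals: T.

T: nullable alternative(s) T → ε; FOLLOW(T) = { 'c', 'x' }
  T → ε: FIRST \ {ε} = { } — this is the only nullable alternative, skip
  T → x c: FIRST \ {ε} = { 'x' } — overlaps FOLLOW(T) on { 'x' }: CONFLICT

B, Y have no nullable alternative, so no FIRST/FOLLOW check is needed there.

So the grammar has 1 FIRST/FOLLOW conflict (marked CONFLICT above).

Answer: Yes. T → x c with FOLLOW(T) on { 'x' }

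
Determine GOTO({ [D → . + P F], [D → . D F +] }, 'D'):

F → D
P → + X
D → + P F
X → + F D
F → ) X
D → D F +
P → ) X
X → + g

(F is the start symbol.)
{ [D → . + P F], [D → . D F +], [D → D . F +], [F → . ) X], [F → . D] }

GOTO(I, 'D') = CLOSURE({ [A → αX.β] : [A → α.Xβ] ∈ I, X = 'D' })

Items with dot before 'D', with the dot advanced:
  [D → . D F +] → [D → D . F +]
Closure of the advanced items:
  [D → D . F +] has the dot before F: add [F → . D], [F → . ) X]
  [F → . D] has the dot before D: add [D → . + P F], [D → . D F +]

GOTO = { [D → . + P F], [D → . D F +], [D → D . F +], [F → . ) X], [F → . D] }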